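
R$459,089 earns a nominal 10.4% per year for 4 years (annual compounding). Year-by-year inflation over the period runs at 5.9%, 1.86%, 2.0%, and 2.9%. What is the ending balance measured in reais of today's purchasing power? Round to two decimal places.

Nominal value at maturity: R$459,089 × (1 + 10.4%)^4 ≈ R$681,982.42.
Price-level factor over 4 years: 1.059 × 1.0186 × 1.020 × 1.029 ≈ 1.1321792171.
The maturity value deflated by that factor is the answer in today's purchasing power.

R$602,362.60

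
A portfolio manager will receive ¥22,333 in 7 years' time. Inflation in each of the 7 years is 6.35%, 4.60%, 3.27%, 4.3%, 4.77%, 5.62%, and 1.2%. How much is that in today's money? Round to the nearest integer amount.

Price-level factor over 7 years: 1.0635 × 1.0460 × 1.0327 × 1.043 × 1.0477 × 1.0562 × 1.012 ≈ 1.3418108021.
Purchasing power today: ¥22,333 divided by that factor.

¥16,644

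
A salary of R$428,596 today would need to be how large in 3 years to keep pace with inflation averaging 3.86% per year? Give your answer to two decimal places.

R$480,167.84

Cumulative price-level factor: (1+3.86%)^3 ≈ 1.1203273925.
The nominal amount required is R$428,596 scaled up by that factor.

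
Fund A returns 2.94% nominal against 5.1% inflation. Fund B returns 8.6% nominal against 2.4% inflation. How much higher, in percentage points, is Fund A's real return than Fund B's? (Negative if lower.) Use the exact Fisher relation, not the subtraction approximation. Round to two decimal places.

Fund A real return: 1.0294/1.051 − 1 = -2.055%.
Fund B real return: 1.086/1.024 − 1 = 6.055%.
Difference: -2.055 − 6.055 = -8.110 pp.

-8.11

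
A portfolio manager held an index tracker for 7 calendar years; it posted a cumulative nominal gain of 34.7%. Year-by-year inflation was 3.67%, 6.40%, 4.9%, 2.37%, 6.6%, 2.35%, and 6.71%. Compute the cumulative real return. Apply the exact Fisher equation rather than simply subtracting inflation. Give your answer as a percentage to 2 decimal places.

Cumulative inflation factor: 1.0367 × 1.0640 × 1.049 × 1.0237 × 1.066 × 1.0235 × 1.0671 ≈ 1.37909.
Nominal growth factor: 1.34700. Real growth factor = 1.34700 / 1.37909 ≈ 0.97673.
Total real return ≈ -2.3270%.

-2.33%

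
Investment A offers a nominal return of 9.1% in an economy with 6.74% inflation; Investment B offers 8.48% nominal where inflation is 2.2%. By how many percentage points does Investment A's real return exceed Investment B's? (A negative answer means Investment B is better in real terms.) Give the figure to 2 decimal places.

-3.93

Investment A real return: 1.091/1.0674 − 1 = 2.211%.
Investment B real return: 1.0848/1.022 − 1 = 6.145%.
Difference: 2.211 − 6.145 = -3.934 pp.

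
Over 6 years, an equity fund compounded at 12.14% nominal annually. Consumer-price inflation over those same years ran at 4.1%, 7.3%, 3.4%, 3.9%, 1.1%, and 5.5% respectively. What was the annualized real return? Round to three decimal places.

7.621%

Cumulative inflation factor: 1.041 × 1.073 × 1.034 × 1.039 × 1.011 × 1.055 ≈ 1.27994.
Nominal growth factor: 1.98867. Real growth factor = 1.98867 / 1.27994 ≈ 1.55372.
Annualized: 1.55372^(1/6) − 1 ≈ 0.07621.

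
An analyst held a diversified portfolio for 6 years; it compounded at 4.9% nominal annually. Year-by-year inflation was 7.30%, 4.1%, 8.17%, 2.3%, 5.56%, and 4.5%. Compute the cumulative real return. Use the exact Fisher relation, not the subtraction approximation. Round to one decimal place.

Cumulative inflation factor: 1.0730 × 1.041 × 1.0817 × 1.023 × 1.0556 × 1.045 ≈ 1.36348.
Nominal growth factor: 1.33246. Real growth factor = 1.33246 / 1.36348 ≈ 0.97725.
Total real return ≈ -2.2753%.

-2.3%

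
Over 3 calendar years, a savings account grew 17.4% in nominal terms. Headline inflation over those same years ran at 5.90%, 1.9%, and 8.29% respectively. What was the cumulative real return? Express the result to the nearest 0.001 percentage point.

Cumulative inflation factor: 1.0590 × 1.019 × 1.0829 ≈ 1.16858.
Nominal growth factor: 1.17400. Real growth factor = 1.17400 / 1.16858 ≈ 1.00464.
Total real return ≈ 0.4638%.

0.464%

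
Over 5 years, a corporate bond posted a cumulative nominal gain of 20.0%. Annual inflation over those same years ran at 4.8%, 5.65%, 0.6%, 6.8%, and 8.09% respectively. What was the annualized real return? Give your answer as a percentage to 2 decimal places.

Cumulative inflation factor: 1.048 × 1.0565 × 1.006 × 1.068 × 1.0809 ≈ 1.28584.
Nominal growth factor: 1.20000. Real growth factor = 1.20000 / 1.28584 ≈ 0.93325.
Annualized: 0.93325^(1/5) − 1 ≈ -0.01372.

-1.37%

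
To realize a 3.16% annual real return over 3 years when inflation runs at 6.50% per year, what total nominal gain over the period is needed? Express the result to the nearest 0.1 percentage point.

32.6%

Required annual nominal rate: (1+3.16%)(1+6.50%) − 1 = 9.8654%.
Cumulative over 3 years: (1 + 0.098654)^3 − 1 ≈ 0.32612.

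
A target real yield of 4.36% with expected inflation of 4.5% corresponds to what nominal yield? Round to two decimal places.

By the Fisher equation, 1 + r_nom = (1 + 4.36%)(1 + 4.5%) = 1.0436 × 1.045 = 1.090562.
So r_nom = 9.0562%.

9.06%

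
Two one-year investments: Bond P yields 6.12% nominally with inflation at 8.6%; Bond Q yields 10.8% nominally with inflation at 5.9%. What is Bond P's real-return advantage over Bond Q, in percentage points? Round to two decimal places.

Bond P real return: 1.0612/1.086 − 1 = -2.284%.
Bond Q real return: 1.108/1.059 − 1 = 4.627%.
Difference: -2.284 − 4.627 = -6.911 pp.

-6.91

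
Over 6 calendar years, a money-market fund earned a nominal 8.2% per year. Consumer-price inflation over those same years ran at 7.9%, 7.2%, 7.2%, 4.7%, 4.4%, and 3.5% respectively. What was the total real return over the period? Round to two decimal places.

14.38%

Cumulative inflation factor: 1.079 × 1.072 × 1.072 × 1.047 × 1.044 × 1.035 ≈ 1.40281.
Nominal growth factor: 1.60459. Real growth factor = 1.60459 / 1.40281 ≈ 1.14384.
Total real return ≈ 14.3839%.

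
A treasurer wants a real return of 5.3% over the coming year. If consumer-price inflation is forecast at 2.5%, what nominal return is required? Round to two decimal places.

7.93%

By the Fisher equation, 1 + r_nom = (1 + 5.3%)(1 + 2.5%) = 1.053 × 1.025 = 1.079325.
So r_nom = 7.9325%.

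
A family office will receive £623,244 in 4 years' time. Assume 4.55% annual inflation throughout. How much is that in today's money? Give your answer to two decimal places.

Price-level factor over 4 years: (1 + 4.55%)^4 ≈ 1.1948025714.
Purchasing power today: £623,244 divided by that factor.

£521,629.28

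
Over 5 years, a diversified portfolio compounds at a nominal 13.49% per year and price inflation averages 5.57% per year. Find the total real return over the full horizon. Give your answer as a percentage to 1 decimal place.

43.6%

The annual real rate is (1+13.49%)/(1+5.57%) − 1 = 7.5021%.
Compounded over 5 years: (1 + 0.075021)^5 − 1 ≈ 0.43577.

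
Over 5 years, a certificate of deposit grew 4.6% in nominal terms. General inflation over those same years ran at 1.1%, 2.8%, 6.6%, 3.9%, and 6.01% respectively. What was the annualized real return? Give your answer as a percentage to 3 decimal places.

Cumulative inflation factor: 1.011 × 1.028 × 1.066 × 1.039 × 1.0601 ≈ 1.22029.
Nominal growth factor: 1.04600. Real growth factor = 1.04600 / 1.22029 ≈ 0.85717.
Annualized: 0.85717^(1/5) − 1 ≈ -0.03035.

-3.035%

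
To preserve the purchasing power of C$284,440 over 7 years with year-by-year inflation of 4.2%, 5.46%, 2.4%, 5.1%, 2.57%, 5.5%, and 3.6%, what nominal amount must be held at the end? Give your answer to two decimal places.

C$377,121.59

Cumulative price-level factor: 1.042 × 1.0546 × 1.024 × 1.051 × 1.0257 × 1.055 × 1.036 ≈ 1.3258388150.
Multiplying C$284,440 by the price-level factor gives the future nominal sum.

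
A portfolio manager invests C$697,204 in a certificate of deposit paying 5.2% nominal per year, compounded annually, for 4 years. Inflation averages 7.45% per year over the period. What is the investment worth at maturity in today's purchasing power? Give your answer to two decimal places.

C$640,615.07

Nominal value at maturity: C$697,204 × (1 + 5.2%)^4 ≈ C$853,931.10.
Price-level factor over 4 years: (1 + 7.45%)^4 ≈ 1.3329862798.
Dividing the nominal maturity value by the price-level factor gives the value in today's money.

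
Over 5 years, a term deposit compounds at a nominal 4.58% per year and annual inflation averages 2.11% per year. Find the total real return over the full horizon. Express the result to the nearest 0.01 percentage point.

The annual real rate is (1+4.58%)/(1+2.11%) − 1 = 2.4190%.
Compounded over 5 years: (1 + 0.024190)^5 − 1 ≈ 0.12694.

12.69%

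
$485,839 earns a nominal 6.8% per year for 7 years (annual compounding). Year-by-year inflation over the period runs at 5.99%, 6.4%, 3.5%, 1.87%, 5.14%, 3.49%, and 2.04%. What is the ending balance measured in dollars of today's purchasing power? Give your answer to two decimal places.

$583,258.61

Nominal value at maturity: $485,839 × (1 + 6.8%)^7 ≈ $770,000.74.
Price-level factor over 7 years: 1.0599 × 1.064 × 1.035 × 1.0187 × 1.0514 × 1.0349 × 1.0204 ≈ 1.3201703835.
The maturity value deflated by that factor is the answer in today's purchasing power.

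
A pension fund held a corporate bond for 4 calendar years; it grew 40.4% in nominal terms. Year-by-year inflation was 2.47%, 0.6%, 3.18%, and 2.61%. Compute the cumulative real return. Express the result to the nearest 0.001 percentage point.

Cumulative inflation factor: 1.0247 × 1.006 × 1.0318 × 1.0261 ≈ 1.09139.
Nominal growth factor: 1.40400. Real growth factor = 1.40400 / 1.09139 ≈ 1.28643.
Total real return ≈ 28.6433%.

28.643%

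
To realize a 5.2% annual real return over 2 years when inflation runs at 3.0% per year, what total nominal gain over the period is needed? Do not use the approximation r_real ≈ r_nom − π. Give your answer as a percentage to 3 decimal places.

Required annual nominal rate: (1+5.2%)(1+3.0%) − 1 = 8.356%.
Cumulative over 2 years: (1 + 0.08356)^2 − 1 ≈ 0.17410.

17.410%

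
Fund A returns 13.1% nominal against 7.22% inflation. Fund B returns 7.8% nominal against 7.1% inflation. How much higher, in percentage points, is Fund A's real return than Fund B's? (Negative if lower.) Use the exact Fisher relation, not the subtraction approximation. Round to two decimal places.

Fund A real return: 1.131/1.0722 − 1 = 5.484%.
Fund B real return: 1.078/1.071 − 1 = 0.654%.
Difference: 5.484 − 0.654 = 4.830 pp.

4.83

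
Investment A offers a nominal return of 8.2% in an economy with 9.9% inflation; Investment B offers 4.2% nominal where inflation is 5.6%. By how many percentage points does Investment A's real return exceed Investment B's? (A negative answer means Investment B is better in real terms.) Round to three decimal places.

Investment A real return: 1.082/1.099 − 1 = -1.5469%.
Investment B real return: 1.042/1.056 − 1 = -1.3258%.
Difference: -1.5469 − (-1.3258) = -0.2211 pp.

-0.221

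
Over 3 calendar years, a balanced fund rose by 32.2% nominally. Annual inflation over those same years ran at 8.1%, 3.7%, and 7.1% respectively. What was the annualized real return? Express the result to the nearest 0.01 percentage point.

Cumulative inflation factor: 1.081 × 1.037 × 1.071 ≈ 1.20059.
Nominal growth factor: 1.32200. Real growth factor = 1.32200 / 1.20059 ≈ 1.10113.
Annualized: 1.10113^(1/3) − 1 ≈ 0.03263.

3.26%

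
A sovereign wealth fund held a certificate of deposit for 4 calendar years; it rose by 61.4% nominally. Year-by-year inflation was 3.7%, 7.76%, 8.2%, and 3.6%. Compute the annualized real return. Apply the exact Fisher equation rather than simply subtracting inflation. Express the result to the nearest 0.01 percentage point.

6.54%

Cumulative inflation factor: 1.037 × 1.0776 × 1.082 × 1.036 ≈ 1.25263.
Nominal growth factor: 1.61400. Real growth factor = 1.61400 / 1.25263 ≈ 1.28849.
Annualized: 1.28849^(1/4) − 1 ≈ 0.06542.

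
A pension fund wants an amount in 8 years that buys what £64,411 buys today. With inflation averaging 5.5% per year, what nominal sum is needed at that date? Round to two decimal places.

Cumulative price-level factor: (1+5.5%)^8 ≈ 1.5346865150.
Multiplying £64,411 by the price-level factor gives the future nominal sum.

£98,850.69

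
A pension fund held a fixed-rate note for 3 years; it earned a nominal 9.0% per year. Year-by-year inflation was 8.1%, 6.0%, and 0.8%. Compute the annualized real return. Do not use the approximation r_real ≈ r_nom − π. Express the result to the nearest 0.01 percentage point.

3.89%

Cumulative inflation factor: 1.081 × 1.060 × 1.008 ≈ 1.15503.
Nominal growth factor: 1.29503. Real growth factor = 1.29503 / 1.15503 ≈ 1.12121.
Annualized: 1.12121^(1/3) − 1 ≈ 0.03887.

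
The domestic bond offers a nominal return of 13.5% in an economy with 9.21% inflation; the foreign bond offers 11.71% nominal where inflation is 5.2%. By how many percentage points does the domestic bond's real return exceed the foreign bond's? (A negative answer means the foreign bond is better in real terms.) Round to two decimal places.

The domestic bond real return: 1.135/1.0921 − 1 = 3.928%.
The foreign bond real return: 1.1171/1.052 − 1 = 6.188%.
Difference: 3.928 − 6.188 = -2.260 pp.

-2.26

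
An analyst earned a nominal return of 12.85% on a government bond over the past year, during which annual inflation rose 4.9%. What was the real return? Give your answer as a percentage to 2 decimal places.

Real return via the Fisher equation: (1 + 12.85%)/(1 + 4.9%) − 1 = 1.1285/1.049 − 1 ≈ 0.07579.

7.58%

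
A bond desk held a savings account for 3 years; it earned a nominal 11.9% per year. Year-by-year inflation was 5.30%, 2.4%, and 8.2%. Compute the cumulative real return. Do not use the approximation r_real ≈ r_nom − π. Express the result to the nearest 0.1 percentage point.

20.1%

Cumulative inflation factor: 1.0530 × 1.024 × 1.082 ≈ 1.16669.
Nominal growth factor: 1.40117. Real growth factor = 1.40117 / 1.16669 ≈ 1.20098.
Total real return ≈ 20.0977%.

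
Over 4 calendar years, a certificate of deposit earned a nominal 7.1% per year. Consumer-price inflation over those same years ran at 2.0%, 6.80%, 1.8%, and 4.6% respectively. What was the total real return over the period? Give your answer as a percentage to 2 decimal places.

13.42%

Cumulative inflation factor: 1.020 × 1.0680 × 1.018 × 1.046 ≈ 1.15998.
Nominal growth factor: 1.31570. Real growth factor = 1.31570 / 1.15998 ≈ 1.13425.
Total real return ≈ 13.4245%.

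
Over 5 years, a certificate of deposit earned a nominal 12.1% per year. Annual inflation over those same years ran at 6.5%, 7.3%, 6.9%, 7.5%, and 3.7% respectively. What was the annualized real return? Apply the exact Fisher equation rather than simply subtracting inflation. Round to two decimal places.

Cumulative inflation factor: 1.065 × 1.073 × 1.069 × 1.075 × 1.037 ≈ 1.36180.
Nominal growth factor: 1.77022. Real growth factor = 1.77022 / 1.36180 ≈ 1.29991.
Annualized: 1.29991^(1/5) − 1 ≈ 0.05386.

5.39%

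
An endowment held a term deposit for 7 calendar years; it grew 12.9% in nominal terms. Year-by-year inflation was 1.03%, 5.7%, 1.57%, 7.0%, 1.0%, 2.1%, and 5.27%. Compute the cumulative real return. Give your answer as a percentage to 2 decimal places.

Cumulative inflation factor: 1.0103 × 1.057 × 1.0157 × 1.070 × 1.010 × 1.021 × 1.0527 ≈ 1.25987.
Nominal growth factor: 1.12900. Real growth factor = 1.12900 / 1.25987 ≈ 0.89612.
Total real return ≈ -10.3877%.

-10.39%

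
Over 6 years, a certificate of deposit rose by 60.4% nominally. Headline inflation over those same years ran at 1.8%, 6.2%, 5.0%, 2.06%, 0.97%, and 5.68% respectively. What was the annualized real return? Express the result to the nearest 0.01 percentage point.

4.44%

Cumulative inflation factor: 1.018 × 1.062 × 1.050 × 1.0206 × 1.0097 × 1.0568 ≈ 1.23624.
Nominal growth factor: 1.60400. Real growth factor = 1.60400 / 1.23624 ≈ 1.29748.
Annualized: 1.29748^(1/6) − 1 ≈ 0.04436.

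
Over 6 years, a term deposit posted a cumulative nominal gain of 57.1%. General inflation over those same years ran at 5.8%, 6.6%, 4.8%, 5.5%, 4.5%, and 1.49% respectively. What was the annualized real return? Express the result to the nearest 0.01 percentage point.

2.91%

Cumulative inflation factor: 1.058 × 1.066 × 1.048 × 1.055 × 1.045 × 1.0149 ≈ 1.32250.
Nominal growth factor: 1.57100. Real growth factor = 1.57100 / 1.32250 ≈ 1.18790.
Annualized: 1.18790^(1/6) − 1 ≈ 0.02911.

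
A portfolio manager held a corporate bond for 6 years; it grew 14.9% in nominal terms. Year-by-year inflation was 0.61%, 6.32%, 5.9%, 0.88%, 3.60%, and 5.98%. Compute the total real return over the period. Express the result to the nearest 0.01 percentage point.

Cumulative inflation factor: 1.0061 × 1.0632 × 1.059 × 1.0088 × 1.0360 × 1.0598 ≈ 1.25470.
Nominal growth factor: 1.14900. Real growth factor = 1.14900 / 1.25470 ≈ 0.91575.
Total real return ≈ -8.4245%.

-8.42%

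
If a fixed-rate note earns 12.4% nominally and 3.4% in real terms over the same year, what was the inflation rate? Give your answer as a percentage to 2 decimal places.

8.70%

From (1+r_nom) = (1+r_real)(1+π), we get 1+π = (1 + 12.4%)/(1 + 3.4%) = 1.124/1.034 ≈ 1.08704.
So π ≈ 8.7041%.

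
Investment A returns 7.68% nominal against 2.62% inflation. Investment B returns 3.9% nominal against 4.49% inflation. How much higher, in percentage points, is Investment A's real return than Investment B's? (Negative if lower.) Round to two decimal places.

5.50

Investment A real return: 1.0768/1.0262 − 1 = 4.931%.
Investment B real return: 1.039/1.0449 − 1 = -0.565%.
Difference: 4.931 − (-0.565) = 5.496 pp.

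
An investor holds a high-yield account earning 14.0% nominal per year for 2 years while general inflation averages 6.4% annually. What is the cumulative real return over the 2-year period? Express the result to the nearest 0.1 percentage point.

14.8%

The annual real rate is (1+14.0%)/(1+6.4%) − 1 = 7.1429%.
Compounded over 2 years: (1 + 0.071429)^2 − 1 ≈ 0.14796.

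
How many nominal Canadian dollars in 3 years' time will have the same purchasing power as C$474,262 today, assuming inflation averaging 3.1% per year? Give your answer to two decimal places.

Cumulative price-level factor: (1+3.1%)^3 = 1.095912791.
Multiplying C$474,262 by the price-level factor gives the future nominal sum.

C$519,749.79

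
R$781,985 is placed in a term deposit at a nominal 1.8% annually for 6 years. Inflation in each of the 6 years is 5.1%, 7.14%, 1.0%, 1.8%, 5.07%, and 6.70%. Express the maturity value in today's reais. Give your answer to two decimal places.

Nominal value at maturity: R$781,985 × (1 + 1.8%)^6 ≈ R$870,332.28.
Price-level factor over 6 years: 1.051 × 1.0714 × 1.010 × 1.018 × 1.0507 × 1.0670 ≈ 1.2979759977.
The maturity value deflated by that factor is the answer in today's purchasing power.

R$670,530.33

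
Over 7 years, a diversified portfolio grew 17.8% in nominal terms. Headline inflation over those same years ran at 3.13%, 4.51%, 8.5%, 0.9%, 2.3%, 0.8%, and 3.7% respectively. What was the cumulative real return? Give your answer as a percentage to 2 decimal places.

Cumulative inflation factor: 1.0313 × 1.0451 × 1.085 × 1.009 × 1.023 × 1.008 × 1.037 ≈ 1.26177.
Nominal growth factor: 1.17800. Real growth factor = 1.17800 / 1.26177 ≈ 0.93361.
Total real return ≈ -6.6388%.

-6.64%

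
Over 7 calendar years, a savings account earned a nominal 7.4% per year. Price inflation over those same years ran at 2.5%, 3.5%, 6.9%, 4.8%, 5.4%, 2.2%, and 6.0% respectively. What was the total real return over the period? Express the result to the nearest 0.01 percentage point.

Cumulative inflation factor: 1.025 × 1.035 × 1.069 × 1.048 × 1.054 × 1.022 × 1.060 ≈ 1.35706.
Nominal growth factor: 1.64828. Real growth factor = 1.64828 / 1.35706 ≈ 1.21459.
Total real return ≈ 21.4589%.

21.46%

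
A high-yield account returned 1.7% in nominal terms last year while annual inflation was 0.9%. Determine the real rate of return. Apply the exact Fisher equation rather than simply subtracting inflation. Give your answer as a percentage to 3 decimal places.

0.793%

Real return via the Fisher equation: (1 + 1.7%)/(1 + 0.9%) − 1 = 1.017/1.009 − 1 ≈ 0.00793.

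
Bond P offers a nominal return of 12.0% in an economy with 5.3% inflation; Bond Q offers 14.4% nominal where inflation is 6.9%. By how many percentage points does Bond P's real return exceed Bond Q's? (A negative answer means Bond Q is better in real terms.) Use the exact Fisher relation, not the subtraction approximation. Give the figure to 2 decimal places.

-0.65

Bond P real return: 1.120/1.053 − 1 = 6.363%.
Bond Q real return: 1.144/1.069 − 1 = 7.016%.
Difference: 6.363 − 7.016 = -0.653 pp.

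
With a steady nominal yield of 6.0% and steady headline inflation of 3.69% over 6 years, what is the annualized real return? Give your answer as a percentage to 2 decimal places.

With constant rates the annual real return is the same each year: (1+6.0%)/(1+3.69%) − 1 = 0.02228.

2.23%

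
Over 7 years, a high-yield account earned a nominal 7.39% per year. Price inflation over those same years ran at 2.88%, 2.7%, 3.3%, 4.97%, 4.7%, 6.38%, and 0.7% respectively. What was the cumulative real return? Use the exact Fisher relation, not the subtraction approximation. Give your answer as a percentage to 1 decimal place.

Cumulative inflation factor: 1.0288 × 1.027 × 1.033 × 1.0497 × 1.047 × 1.0638 × 1.007 ≈ 1.28500.
Nominal growth factor: 1.64720. Real growth factor = 1.64720 / 1.28500 ≈ 1.28187.
Total real return ≈ 28.1870%.

28.2%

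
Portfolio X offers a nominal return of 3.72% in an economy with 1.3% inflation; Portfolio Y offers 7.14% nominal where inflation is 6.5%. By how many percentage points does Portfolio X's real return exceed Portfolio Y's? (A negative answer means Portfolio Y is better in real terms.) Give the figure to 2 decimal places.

Portfolio X real return: 1.0372/1.013 − 1 = 2.389%.
Portfolio Y real return: 1.0714/1.065 − 1 = 0.601%.
Difference: 2.389 − 0.601 = 1.788 pp.

1.79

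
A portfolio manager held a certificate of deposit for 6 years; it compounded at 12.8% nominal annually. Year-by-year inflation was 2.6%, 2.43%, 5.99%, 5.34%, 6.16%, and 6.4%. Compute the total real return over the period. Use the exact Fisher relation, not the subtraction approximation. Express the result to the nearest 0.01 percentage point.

Cumulative inflation factor: 1.026 × 1.0243 × 1.0599 × 1.0534 × 1.0616 × 1.064 ≈ 1.32536.
Nominal growth factor: 2.05994. Real growth factor = 2.05994 / 1.32536 ≈ 1.55424.
Total real return ≈ 55.4244%.

55.42%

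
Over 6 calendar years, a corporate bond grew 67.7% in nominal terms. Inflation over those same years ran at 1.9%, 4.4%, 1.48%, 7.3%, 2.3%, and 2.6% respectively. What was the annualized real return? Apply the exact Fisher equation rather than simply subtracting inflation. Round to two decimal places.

5.51%

Cumulative inflation factor: 1.019 × 1.044 × 1.0148 × 1.073 × 1.023 × 1.026 ≈ 1.21584.
Nominal growth factor: 1.67700. Real growth factor = 1.67700 / 1.21584 ≈ 1.37929.
Annualized: 1.37929^(1/6) − 1 ≈ 0.05506.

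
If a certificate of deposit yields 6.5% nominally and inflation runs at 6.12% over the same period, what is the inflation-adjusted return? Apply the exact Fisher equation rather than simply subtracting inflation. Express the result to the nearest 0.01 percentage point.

0.36%

Real return via the Fisher equation: (1 + 6.5%)/(1 + 6.12%) − 1 = 1.065/1.0612 − 1 ≈ 0.00358.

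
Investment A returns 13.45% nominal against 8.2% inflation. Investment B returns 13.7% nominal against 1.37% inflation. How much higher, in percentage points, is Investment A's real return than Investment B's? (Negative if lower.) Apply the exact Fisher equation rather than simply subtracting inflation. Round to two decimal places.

Investment A real return: 1.1345/1.082 − 1 = 4.852%.
Investment B real return: 1.137/1.0137 − 1 = 12.163%.
Difference: 4.852 − 12.163 = -7.311 pp.

-7.31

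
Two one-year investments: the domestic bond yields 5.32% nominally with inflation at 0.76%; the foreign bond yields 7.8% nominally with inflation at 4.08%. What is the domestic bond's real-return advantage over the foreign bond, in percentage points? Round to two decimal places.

0.95

The domestic bond real return: 1.0532/1.0076 − 1 = 4.526%.
The foreign bond real return: 1.078/1.0408 − 1 = 3.574%.
Difference: 4.526 − 3.574 = 0.952 pp.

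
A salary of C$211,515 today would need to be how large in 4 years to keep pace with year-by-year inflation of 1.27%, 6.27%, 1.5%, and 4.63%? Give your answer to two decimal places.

Cumulative price-level factor: 1.0127 × 1.0627 × 1.015 × 1.0463 ≈ 1.1429145409.
The nominal amount required is C$211,515 scaled up by that factor.

C$241,743.57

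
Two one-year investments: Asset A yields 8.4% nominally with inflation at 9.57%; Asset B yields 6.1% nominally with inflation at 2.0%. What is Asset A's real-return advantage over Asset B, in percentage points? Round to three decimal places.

-5.087

Asset A real return: 1.084/1.0957 − 1 = -1.0678%.
Asset B real return: 1.061/1.020 − 1 = 4.0196%.
Difference: -1.0678 − 4.0196 = -5.0874 pp.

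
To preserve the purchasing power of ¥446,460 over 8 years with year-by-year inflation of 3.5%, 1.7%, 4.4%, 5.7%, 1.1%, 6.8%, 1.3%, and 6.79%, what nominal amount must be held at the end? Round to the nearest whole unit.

Cumulative price-level factor: 1.035 × 1.017 × 1.044 × 1.057 × 1.011 × 1.068 × 1.013 × 1.0679 ≈ 1.3567481212.
Multiplying ¥446,460 by the price-level factor gives the future nominal sum.

¥605,734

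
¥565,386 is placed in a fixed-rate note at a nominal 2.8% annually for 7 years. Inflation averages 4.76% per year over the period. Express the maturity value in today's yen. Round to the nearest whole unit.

¥495,369

Nominal value at maturity: ¥565,386 × (1 + 2.8%)^7 ≈ ¥685,957.
Price-level factor over 7 years: (1 + 4.76%)^7 ≈ 1.3847406081.
Dividing the nominal maturity value by the price-level factor gives the value in today's money.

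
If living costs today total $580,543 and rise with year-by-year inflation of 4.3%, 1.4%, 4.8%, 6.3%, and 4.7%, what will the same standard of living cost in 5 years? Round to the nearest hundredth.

Cumulative price-level factor: 1.043 × 1.014 × 1.048 × 1.063 × 1.047 ≈ 1.2335691289.
The nominal amount required is $580,543 scaled up by that factor.

$716,139.92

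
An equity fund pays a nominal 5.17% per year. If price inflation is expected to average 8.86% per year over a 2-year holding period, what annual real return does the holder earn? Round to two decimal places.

-3.39%

With constant rates the annual real return is the same each year: (1+5.17%)/(1+8.86%) − 1 = -0.03390.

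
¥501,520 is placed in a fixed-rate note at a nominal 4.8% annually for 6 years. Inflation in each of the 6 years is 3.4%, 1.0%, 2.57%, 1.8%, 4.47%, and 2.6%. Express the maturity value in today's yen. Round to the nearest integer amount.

¥568,469

Nominal value at maturity: ¥501,520 × (1 + 4.8%)^6 ≈ ¥664,440.
Price-level factor over 6 years: 1.034 × 1.010 × 1.0257 × 1.018 × 1.0447 × 1.026 ≈ 1.1688236796.
Dividing the nominal maturity value by the price-level factor gives the value in today's money.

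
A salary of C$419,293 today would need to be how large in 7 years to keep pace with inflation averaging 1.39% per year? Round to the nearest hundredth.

Cumulative price-level factor: (1+1.39%)^7 ≈ 1.1014527242.
The nominal amount required is C$419,293 scaled up by that factor.

C$461,831.42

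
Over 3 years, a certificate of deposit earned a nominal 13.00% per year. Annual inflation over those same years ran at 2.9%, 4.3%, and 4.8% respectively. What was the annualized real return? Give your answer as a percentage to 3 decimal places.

8.657%

Cumulative inflation factor: 1.029 × 1.043 × 1.048 ≈ 1.12476.
Nominal growth factor: 1.44290. Real growth factor = 1.44290 / 1.12476 ≈ 1.28285.
Annualized: 1.28285^(1/3) − 1 ≈ 0.08657.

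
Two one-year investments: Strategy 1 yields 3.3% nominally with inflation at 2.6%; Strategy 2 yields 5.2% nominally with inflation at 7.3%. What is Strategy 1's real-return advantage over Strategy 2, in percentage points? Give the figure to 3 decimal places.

2.639

Strategy 1 real return: 1.033/1.026 − 1 = 0.6823%.
Strategy 2 real return: 1.052/1.073 − 1 = -1.9571%.
Difference: 0.6823 − (-1.9571) = 2.6394 pp.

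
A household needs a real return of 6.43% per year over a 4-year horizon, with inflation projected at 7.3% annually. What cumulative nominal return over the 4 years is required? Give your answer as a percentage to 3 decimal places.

Required annual nominal rate: (1+6.43%)(1+7.3%) − 1 = 14.19939%.
Cumulative over 4 years: (1 + 0.1419939)^4 − 1 ≈ 0.70081.

70.081%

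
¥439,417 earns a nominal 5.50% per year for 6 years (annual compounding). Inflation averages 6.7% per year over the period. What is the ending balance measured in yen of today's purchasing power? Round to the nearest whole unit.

Nominal value at maturity: ¥439,417 × (1 + 5.50%)^6 ≈ ¥605,887.
Price-level factor over 6 years: (1 + 6.7%)^6 ≈ 1.4756607180.
The maturity value deflated by that factor is the answer in today's purchasing power.

¥410,587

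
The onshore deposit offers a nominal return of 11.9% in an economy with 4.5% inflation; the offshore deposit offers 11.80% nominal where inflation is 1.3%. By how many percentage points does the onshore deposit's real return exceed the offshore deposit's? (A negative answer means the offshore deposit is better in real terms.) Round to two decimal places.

-3.28

The onshore deposit real return: 1.119/1.045 − 1 = 7.081%.
The offshore deposit real return: 1.1180/1.013 − 1 = 10.365%.
Difference: 7.081 − 10.365 = -3.284 pp.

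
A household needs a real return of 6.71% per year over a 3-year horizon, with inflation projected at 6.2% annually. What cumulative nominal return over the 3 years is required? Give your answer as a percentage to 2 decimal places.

45.54%

Required annual nominal rate: (1+6.71%)(1+6.2%) − 1 = 13.32602%.
Cumulative over 3 years: (1 + 0.1332602)^3 − 1 ≈ 0.45542.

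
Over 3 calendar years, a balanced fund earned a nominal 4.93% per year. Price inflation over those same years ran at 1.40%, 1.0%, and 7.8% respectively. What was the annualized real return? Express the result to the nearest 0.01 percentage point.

1.53%

Cumulative inflation factor: 1.0140 × 1.010 × 1.078 ≈ 1.10402.
Nominal growth factor: 1.15531. Real growth factor = 1.15531 / 1.10402 ≈ 1.04646.
Annualized: 1.04646^(1/3) − 1 ≈ 0.01525.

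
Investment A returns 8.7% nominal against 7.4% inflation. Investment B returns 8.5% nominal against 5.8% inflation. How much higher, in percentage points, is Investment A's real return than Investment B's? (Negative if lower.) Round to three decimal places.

-1.342

Investment A real return: 1.087/1.074 − 1 = 1.2104%.
Investment B real return: 1.085/1.058 − 1 = 2.5520%.
Difference: 1.2104 − 2.5520 = -1.3416 pp.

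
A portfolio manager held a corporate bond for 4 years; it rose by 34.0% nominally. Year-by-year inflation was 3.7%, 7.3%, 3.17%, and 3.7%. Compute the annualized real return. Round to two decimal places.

3.00%

Cumulative inflation factor: 1.037 × 1.073 × 1.0317 × 1.037 ≈ 1.19045.
Nominal growth factor: 1.34000. Real growth factor = 1.34000 / 1.19045 ≈ 1.12563.
Annualized: 1.12563^(1/4) − 1 ≈ 0.03003.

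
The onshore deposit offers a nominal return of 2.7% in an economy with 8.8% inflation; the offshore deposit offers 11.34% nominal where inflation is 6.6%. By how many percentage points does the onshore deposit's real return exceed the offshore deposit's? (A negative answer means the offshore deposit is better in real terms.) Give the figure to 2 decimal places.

-10.05

The onshore deposit real return: 1.027/1.088 − 1 = -5.607%.
The offshore deposit real return: 1.1134/1.066 − 1 = 4.447%.
Difference: -5.607 − 4.447 = -10.054 pp.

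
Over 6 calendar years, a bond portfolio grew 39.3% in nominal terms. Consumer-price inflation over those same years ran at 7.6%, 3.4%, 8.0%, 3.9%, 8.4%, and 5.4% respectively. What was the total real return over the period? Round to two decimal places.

-2.34%

Cumulative inflation factor: 1.076 × 1.034 × 1.080 × 1.039 × 1.084 × 1.054 ≈ 1.42640.
Nominal growth factor: 1.39300. Real growth factor = 1.39300 / 1.42640 ≈ 0.97658.
Total real return ≈ -2.3417%.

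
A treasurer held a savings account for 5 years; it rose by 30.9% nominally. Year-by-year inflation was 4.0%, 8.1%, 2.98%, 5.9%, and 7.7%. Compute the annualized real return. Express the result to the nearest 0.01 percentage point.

Cumulative inflation factor: 1.040 × 1.081 × 1.0298 × 1.059 × 1.077 ≈ 1.32045.
Nominal growth factor: 1.30900. Real growth factor = 1.30900 / 1.32045 ≈ 0.99133.
Annualized: 0.99133^(1/5) − 1 ≈ -0.00174.

-0.17%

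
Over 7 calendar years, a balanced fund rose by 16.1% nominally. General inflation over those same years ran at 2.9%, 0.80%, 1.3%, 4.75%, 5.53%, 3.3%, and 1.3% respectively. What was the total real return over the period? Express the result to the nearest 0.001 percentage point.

Cumulative inflation factor: 1.029 × 1.0080 × 1.013 × 1.0475 × 1.0553 × 1.033 × 1.013 ≈ 1.21542.
Nominal growth factor: 1.16100. Real growth factor = 1.16100 / 1.21542 ≈ 0.95523.
Total real return ≈ -4.4772%.

-4.477%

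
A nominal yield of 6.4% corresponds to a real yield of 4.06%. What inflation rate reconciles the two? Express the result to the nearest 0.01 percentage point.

From (1+r_nom) = (1+r_real)(1+π), we get 1+π = (1 + 6.4%)/(1 + 4.06%) = 1.064/1.0406 ≈ 1.02249.
So π ≈ 2.2487%.

2.25%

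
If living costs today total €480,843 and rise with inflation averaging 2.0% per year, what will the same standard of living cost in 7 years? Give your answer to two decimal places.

€552,337.46

Cumulative price-level factor: (1+2.0%)^7 ≈ 1.1486856676.
The nominal amount required is €480,843 scaled up by that factor.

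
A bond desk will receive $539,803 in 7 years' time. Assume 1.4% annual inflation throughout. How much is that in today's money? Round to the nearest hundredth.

Price-level factor over 7 years: (1 + 1.4%)^7 ≈ 1.1022133959.
Purchasing power today: $539,803 divided by that factor.

$489,744.55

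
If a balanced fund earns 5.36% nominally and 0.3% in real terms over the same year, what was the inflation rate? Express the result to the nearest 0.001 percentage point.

From (1+r_nom) = (1+r_real)(1+π), we get 1+π = (1 + 5.36%)/(1 + 0.3%) = 1.0536/1.003 ≈ 1.05045.
So π ≈ 5.0449%.

5.045%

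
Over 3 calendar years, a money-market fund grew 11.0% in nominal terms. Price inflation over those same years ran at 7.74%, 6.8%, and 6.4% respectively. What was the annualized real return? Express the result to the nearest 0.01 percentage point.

Cumulative inflation factor: 1.0774 × 1.068 × 1.064 ≈ 1.22431.
Nominal growth factor: 1.11000. Real growth factor = 1.11000 / 1.22431 ≈ 0.90664.
Annualized: 0.90664^(1/3) − 1 ≈ -0.03214.

-3.21%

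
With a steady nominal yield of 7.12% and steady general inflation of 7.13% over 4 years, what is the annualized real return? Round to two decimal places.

With constant rates the annual real return is the same each year: (1+7.12%)/(1+7.13%) − 1 = -0.00009.

-0.01%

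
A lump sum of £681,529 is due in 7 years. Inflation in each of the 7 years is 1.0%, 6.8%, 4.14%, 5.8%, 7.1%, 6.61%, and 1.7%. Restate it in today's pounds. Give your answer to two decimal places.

Price-level factor over 7 years: 1.010 × 1.068 × 1.0414 × 1.058 × 1.071 × 1.0661 × 1.017 ≈ 1.3800799125.
Purchasing power today: £681,529 divided by that factor.

£493,833.00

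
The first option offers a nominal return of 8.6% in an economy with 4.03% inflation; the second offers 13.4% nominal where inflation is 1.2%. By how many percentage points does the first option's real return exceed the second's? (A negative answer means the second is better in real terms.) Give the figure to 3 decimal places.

-7.662

The first option real return: 1.086/1.0403 − 1 = 4.3930%.
The second real return: 1.134/1.012 − 1 = 12.0553%.
Difference: 4.3930 − 12.0553 = -7.6623 pp.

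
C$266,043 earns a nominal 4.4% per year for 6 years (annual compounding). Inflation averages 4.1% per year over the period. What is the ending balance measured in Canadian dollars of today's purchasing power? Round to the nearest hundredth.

Nominal value at maturity: C$266,043 × (1 + 4.4%)^6 ≈ C$344,472.72.
Price-level factor over 6 years: (1 + 4.1%)^6 ≈ 1.2726365063.
The maturity value deflated by that factor is the answer in today's purchasing power.

C$270,676.44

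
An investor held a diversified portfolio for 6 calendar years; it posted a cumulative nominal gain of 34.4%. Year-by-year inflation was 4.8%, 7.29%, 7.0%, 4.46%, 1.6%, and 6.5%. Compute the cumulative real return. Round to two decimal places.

Cumulative inflation factor: 1.048 × 1.0729 × 1.070 × 1.0446 × 1.016 × 1.065 ≈ 1.35987.
Nominal growth factor: 1.34400. Real growth factor = 1.34400 / 1.35987 ≈ 0.98833.
Total real return ≈ -1.1671%.

-1.17%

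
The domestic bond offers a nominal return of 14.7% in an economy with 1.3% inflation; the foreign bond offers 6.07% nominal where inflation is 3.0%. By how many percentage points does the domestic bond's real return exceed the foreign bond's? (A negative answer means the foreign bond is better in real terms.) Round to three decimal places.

10.247

The domestic bond real return: 1.147/1.013 − 1 = 13.2280%.
The foreign bond real return: 1.0607/1.030 − 1 = 2.9806%.
Difference: 13.2280 − 2.9806 = 10.2474 pp.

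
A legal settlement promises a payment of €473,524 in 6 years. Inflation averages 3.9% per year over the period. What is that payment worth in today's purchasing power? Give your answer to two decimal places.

€376,399.22

Price-level factor over 6 years: (1 + 3.9%)^6 ≈ 1.2580366265.
Purchasing power today: €473,524 divided by that factor.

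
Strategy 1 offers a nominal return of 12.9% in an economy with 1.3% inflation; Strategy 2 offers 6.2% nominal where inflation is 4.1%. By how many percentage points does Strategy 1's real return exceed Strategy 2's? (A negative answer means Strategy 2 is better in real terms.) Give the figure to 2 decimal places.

9.43

Strategy 1 real return: 1.129/1.013 − 1 = 11.451%.
Strategy 2 real return: 1.062/1.041 − 1 = 2.017%.
Difference: 11.451 − 2.017 = 9.434 pp.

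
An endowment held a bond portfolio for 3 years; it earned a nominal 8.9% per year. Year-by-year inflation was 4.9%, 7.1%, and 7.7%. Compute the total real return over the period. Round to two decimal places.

Cumulative inflation factor: 1.049 × 1.071 × 1.077 ≈ 1.20999.
Nominal growth factor: 1.29147. Real growth factor = 1.29147 / 1.20999 ≈ 1.06734.
Total real return ≈ 6.7340%.

6.73%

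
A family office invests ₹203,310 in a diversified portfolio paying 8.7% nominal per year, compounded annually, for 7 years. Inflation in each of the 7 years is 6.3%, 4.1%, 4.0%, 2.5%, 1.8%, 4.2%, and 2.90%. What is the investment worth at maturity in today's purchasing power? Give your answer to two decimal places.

Nominal value at maturity: ₹203,310 × (1 + 8.7%)^7 ≈ ₹364,557.09.
Price-level factor over 7 years: 1.063 × 1.041 × 1.040 × 1.025 × 1.018 × 1.042 × 1.0290 ≈ 1.2875736207.
The maturity value deflated by that factor is the answer in today's purchasing power.

₹283,134.95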